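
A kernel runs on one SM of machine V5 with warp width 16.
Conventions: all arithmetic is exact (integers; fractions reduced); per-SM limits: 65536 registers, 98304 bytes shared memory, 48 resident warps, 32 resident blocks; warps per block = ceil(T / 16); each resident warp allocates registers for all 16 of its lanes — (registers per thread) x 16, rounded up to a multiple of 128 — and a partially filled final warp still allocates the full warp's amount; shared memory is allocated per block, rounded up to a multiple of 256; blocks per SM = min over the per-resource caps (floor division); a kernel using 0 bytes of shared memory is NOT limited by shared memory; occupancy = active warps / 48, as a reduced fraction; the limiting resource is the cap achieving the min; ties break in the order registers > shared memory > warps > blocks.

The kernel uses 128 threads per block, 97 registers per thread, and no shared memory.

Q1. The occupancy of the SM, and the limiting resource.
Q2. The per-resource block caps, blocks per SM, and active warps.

Answer: occupancy 2/3, limited by registers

registers: 4 blocks
shared memory: no limit (kernel uses none)
warps: 6 blocks
blocks: 32 blocks

Answer: 4 blocks, 32 active warps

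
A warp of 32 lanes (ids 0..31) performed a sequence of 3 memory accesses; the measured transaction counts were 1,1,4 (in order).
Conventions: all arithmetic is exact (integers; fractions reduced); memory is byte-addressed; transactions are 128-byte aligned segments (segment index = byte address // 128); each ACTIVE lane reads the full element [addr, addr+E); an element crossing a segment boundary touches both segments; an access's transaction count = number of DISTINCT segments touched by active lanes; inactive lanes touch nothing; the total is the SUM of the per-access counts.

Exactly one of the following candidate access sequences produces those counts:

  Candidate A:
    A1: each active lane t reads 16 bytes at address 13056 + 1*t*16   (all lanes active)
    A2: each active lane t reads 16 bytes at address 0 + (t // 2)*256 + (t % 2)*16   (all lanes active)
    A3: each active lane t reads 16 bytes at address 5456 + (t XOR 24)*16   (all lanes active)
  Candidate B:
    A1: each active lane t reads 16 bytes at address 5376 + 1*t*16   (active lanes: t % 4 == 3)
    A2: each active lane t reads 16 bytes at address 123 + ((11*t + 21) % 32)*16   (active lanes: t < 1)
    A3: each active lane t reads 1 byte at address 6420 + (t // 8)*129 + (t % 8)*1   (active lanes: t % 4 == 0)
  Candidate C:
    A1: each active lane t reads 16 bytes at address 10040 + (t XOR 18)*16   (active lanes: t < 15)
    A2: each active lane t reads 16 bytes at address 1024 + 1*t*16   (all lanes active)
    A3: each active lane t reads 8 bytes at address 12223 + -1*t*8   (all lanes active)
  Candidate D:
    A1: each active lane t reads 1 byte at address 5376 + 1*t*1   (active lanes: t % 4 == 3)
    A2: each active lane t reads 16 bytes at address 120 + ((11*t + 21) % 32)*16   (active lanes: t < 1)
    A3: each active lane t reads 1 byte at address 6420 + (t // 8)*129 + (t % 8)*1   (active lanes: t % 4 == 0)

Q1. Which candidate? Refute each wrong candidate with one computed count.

A: A1 gives 4 transactions, not 1
B: A1 gives 4 transactions, not 1
C: A1 gives 3 transactions, not 1
D: all counts match (1,1,4)

Answer: D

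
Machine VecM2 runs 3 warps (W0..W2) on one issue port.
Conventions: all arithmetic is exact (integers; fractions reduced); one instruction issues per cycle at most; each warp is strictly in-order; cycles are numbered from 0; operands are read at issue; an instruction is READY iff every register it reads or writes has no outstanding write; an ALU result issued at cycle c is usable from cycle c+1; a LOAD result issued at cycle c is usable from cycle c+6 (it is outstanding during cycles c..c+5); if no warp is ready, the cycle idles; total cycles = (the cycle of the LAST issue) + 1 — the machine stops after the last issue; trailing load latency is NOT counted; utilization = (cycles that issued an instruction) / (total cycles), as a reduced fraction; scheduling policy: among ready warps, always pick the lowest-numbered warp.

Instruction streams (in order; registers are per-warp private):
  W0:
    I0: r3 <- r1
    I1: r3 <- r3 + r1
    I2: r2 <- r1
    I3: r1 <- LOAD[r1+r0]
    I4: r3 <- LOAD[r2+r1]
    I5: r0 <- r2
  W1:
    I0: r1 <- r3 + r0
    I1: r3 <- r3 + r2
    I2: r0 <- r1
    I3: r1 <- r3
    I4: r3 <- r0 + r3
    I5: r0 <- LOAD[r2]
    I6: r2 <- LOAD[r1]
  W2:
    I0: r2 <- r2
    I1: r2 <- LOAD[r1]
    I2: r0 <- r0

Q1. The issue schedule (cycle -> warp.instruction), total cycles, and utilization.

cycle 0: W0.I0
cycle 1: W0.I1
cycle 2: W0.I2
cycle 3: W0.I3
cycle 4: W1.I0
cycle 5: W1.I1
cycle 6: W1.I2
cycle 7: W1.I3
cycle 8: W1.I4
cycle 9: W0.I4
cycle 10: W0.I5
cycle 11: W1.I5
cycle 12: W1.I6
cycle 13: W2.I0
cycle 14: W2.I1
cycle 15: W2.I2

Answer: 16 cycles, utilization 1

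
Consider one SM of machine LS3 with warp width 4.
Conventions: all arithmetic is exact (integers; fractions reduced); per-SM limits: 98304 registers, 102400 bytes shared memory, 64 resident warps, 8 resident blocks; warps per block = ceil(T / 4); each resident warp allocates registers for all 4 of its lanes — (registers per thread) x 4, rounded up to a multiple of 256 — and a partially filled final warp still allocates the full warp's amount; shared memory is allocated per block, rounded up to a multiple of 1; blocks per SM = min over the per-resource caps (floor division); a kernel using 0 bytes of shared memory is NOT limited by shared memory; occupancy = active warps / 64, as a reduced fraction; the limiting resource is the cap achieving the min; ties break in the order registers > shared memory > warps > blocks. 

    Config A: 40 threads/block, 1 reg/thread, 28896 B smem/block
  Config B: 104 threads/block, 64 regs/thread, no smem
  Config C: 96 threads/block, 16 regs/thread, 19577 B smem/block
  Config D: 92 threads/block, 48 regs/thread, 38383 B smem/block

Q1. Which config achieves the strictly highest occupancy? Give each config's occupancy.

occupancies: A 15/32, B 13/16, C 3/4, D 23/32

Answer: B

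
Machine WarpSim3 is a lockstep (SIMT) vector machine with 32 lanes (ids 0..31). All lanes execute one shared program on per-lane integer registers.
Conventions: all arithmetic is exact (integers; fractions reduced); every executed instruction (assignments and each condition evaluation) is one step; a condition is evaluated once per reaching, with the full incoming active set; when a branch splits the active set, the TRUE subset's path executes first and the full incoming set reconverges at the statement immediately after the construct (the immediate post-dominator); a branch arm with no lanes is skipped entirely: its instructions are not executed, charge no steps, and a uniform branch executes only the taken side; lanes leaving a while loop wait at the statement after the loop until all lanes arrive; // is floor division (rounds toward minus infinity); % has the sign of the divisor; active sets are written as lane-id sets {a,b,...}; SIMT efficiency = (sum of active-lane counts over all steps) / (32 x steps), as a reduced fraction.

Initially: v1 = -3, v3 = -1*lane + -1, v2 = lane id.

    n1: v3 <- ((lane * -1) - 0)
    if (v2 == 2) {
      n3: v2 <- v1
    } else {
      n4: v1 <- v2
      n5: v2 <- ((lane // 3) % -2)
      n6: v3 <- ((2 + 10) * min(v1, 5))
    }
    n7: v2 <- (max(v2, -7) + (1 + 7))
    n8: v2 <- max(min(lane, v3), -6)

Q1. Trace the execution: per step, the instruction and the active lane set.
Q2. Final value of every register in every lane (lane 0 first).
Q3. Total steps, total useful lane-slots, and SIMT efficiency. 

step 0: v3 <- ((lane * -1) - 0)      {0,1,2,3,4,5,6,7,8,9,10,11,12,13,14,15,16,17,18,19,20,21,22,23,24,25,26,27,28,29,30,31}
step 1: eval (v2 == 2)               {0,1,2,3,4,5,6,7,8,9,10,11,12,13,14,15,16,17,18,19,20,21,22,23,24,25,26,27,28,29,30,31}
step 2: v2 <- v1                     {2}
step 3: v1 <- v2                     {0,1,3,4,5,6,7,8,9,10,11,12,13,14,15,16,17,18,19,20,21,22,23,24,25,26,27,28,29,30,31}
step 4: v2 <- ((lane // 3) % -2)     {0,1,3,4,5,6,7,8,9,10,11,12,13,14,15,16,17,18,19,20,21,22,23,24,25,26,27,28,29,30,31}
step 5: v3 <- ((2 + 10) * min(v1, 5)) {0,1,3,4,5,6,7,8,9,10,11,12,13,14,15,16,17,18,19,20,21,22,23,24,25,26,27,28,29,30,31}
step 6: v2 <- (max(v2, -7) + (1 + 7)) {0,1,2,3,4,5,6,7,8,9,10,11,12,13,14,15,16,17,18,19,20,21,22,23,24,25,26,27,28,29,30,31}
step 7: v2 <- max(min(lane, v3), -6) {0,1,2,3,4,5,6,7,8,9,10,11,12,13,14,15,16,17,18,19,20,21,22,23,24,25,26,27,28,29,30,31}

Answer: 8 steps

v1: 0,1,-3,3,4,5,6,7,8,9,10,11,12,13,14,15,16,17,18,19,20,21,22,23,24,25,26,27,28,29,30,31
v3: 0,12,-2,36,48,60,60,60,60,60,60,60,60,60,60,60,60,60,60,60,60,60,60,60,60,60,60,60,60,60,60,60
v2: 0,1,-2,3,4,5,6,7,8,9,10,11,12,13,14,15,16,17,18,19,20,21,22,23,24,25,26,27,28,29,30,31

steps = 8; useful = 222; efficiency = 222/256 = 111/128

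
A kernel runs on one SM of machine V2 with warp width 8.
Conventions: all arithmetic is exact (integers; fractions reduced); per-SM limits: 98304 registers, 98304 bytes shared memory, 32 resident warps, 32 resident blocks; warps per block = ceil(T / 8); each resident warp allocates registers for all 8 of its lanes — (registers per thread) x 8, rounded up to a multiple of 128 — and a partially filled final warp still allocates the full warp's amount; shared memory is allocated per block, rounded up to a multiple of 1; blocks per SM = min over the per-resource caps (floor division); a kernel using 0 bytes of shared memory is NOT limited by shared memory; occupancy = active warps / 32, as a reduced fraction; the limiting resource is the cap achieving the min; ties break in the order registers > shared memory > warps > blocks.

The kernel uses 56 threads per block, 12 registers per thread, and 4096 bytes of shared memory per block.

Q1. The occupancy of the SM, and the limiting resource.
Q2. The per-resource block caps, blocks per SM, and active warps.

Answer: occupancy 7/8, limited by warps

registers: 109 blocks
shared memory: 24 blocks
warps: 4 blocks
blocks: 32 blocks

Answer: 4 blocks, 28 active warps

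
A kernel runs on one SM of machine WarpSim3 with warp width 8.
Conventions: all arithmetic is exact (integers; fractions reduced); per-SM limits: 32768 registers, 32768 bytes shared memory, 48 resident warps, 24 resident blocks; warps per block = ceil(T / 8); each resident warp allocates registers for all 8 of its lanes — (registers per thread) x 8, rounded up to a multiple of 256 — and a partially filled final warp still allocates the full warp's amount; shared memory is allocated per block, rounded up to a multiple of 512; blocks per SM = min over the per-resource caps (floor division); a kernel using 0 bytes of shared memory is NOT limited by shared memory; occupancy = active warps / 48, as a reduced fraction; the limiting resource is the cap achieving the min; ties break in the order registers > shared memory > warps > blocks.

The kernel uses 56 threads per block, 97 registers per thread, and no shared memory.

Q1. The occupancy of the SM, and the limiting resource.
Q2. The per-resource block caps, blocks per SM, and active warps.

Answer: occupancy 7/12, limited by registers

registers: 4 blocks
shared memory: no limit (kernel uses none)
warps: 6 blocks
blocks: 24 blocks

Answer: 4 blocks, 28 active warps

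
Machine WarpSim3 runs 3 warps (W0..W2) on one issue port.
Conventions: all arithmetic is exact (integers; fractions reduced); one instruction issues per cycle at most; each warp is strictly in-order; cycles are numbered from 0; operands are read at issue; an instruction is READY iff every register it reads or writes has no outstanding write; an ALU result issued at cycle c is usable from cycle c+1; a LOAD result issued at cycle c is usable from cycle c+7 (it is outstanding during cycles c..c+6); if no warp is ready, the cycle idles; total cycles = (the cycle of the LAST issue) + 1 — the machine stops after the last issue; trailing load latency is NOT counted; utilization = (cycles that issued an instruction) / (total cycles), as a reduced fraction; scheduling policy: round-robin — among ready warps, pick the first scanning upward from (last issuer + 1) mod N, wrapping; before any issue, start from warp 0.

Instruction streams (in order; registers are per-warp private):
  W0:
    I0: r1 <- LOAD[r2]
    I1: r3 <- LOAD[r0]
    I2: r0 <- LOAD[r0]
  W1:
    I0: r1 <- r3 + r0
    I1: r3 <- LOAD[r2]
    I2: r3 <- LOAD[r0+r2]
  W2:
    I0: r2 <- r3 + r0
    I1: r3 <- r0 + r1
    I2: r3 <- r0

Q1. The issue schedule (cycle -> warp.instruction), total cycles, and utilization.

cycle 0: W0.I0
cycle 1: W1.I0
cycle 2: W2.I0
cycle 3: W0.I1
cycle 4: W1.I1
cycle 5: W2.I1
cycle 6: W0.I2
cycle 7: W2.I2
cycle 8: idle
cycle 9: idle
cycle 10: idle
cycle 11: W1.I2

Answer: 12 cycles, utilization 3/4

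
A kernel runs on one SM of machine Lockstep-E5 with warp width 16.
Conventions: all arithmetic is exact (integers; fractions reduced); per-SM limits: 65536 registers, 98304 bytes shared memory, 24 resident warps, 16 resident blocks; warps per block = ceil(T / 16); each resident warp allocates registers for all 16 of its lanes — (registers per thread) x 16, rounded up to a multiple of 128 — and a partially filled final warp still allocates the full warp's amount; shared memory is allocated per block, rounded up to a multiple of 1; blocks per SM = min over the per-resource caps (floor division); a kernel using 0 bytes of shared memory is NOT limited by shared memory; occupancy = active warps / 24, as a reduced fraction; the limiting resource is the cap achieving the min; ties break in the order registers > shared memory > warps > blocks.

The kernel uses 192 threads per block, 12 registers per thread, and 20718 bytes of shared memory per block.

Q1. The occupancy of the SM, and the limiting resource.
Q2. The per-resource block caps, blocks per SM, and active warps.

Answer: occupancy 1, limited by warps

registers: 21 blocks
shared memory: 4 blocks
warps: 2 blocks
blocks: 16 blocks

Answer: 2 blocks, 24 active warps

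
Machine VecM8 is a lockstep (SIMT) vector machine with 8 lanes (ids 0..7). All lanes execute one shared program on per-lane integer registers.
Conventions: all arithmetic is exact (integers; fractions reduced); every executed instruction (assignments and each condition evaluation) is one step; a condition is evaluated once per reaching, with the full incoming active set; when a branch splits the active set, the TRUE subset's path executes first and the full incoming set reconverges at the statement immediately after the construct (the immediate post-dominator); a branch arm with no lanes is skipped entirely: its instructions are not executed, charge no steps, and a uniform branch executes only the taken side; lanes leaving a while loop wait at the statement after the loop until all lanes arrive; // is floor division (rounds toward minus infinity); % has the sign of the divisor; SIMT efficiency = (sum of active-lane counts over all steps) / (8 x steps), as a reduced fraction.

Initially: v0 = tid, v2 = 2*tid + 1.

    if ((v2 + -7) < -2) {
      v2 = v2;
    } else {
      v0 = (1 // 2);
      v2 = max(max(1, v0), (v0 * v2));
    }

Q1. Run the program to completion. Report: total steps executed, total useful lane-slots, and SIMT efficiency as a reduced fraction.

Answer: 4 steps, 22 useful, 11/16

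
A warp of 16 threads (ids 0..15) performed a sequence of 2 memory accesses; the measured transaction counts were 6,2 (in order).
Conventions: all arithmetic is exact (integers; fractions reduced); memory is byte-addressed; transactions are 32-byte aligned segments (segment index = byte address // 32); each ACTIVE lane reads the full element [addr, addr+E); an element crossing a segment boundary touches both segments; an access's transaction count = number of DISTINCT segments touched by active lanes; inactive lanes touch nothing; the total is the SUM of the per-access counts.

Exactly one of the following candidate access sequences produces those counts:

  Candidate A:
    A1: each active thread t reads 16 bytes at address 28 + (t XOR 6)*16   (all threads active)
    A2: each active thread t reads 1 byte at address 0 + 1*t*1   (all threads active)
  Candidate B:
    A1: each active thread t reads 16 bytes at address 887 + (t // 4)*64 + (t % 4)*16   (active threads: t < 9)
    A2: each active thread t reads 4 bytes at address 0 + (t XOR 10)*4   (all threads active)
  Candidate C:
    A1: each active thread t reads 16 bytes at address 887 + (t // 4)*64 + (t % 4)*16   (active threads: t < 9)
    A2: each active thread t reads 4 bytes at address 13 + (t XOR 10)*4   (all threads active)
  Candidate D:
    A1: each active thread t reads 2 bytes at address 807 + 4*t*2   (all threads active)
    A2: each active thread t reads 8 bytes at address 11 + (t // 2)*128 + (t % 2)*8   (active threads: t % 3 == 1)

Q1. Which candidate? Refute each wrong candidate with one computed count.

A: A1 gives 9 transactions, not 6
C: A2 gives 3 transactions, not 2
D: A1 gives 5 transactions, not 6
B: all counts match (6,2)

Answer: B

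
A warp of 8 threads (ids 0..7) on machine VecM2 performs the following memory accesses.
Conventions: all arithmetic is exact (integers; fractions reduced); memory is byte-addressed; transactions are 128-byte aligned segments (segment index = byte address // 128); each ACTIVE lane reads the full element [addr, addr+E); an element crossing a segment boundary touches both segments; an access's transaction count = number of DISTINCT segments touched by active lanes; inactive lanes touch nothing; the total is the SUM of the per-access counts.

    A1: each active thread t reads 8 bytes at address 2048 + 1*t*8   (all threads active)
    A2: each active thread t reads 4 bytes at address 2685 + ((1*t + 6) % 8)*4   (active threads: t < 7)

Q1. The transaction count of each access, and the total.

A1: 1 transaction
A2: 2 transactions

Answer: 1,2; total 3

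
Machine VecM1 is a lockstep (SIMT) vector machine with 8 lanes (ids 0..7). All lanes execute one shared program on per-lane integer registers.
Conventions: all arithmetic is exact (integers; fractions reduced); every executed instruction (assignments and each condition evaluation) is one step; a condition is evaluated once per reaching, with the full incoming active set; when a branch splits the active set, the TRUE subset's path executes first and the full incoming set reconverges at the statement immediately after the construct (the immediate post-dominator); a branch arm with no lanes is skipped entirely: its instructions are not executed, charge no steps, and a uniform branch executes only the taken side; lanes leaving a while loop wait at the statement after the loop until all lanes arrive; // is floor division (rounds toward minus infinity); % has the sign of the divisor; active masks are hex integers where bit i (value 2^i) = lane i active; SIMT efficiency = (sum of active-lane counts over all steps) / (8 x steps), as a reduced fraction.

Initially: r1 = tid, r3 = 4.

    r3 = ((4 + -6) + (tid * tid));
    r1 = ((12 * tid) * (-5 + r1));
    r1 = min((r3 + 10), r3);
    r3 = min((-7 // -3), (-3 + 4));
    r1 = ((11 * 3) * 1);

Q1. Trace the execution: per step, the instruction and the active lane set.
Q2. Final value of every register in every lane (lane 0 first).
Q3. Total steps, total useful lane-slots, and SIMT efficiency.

step 0: r3 <- ((4 + -6) + (tid * tid)) 0xff
step 1: r1 <- ((12 * tid) * (-5 + r1)) 0xff
step 2: r1 <- min((r3 + 10), r3)     0xff
step 3: r3 <- min((-7 // -3), (-3 + 4)) 0xff
step 4: r1 <- ((11 * 3) * 1)         0xff

Answer: 5 steps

r1: 33,33,33,33,33,33,33,33
r3: 1,1,1,1,1,1,1,1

steps = 5; useful = 40; efficiency = 40/40 = 1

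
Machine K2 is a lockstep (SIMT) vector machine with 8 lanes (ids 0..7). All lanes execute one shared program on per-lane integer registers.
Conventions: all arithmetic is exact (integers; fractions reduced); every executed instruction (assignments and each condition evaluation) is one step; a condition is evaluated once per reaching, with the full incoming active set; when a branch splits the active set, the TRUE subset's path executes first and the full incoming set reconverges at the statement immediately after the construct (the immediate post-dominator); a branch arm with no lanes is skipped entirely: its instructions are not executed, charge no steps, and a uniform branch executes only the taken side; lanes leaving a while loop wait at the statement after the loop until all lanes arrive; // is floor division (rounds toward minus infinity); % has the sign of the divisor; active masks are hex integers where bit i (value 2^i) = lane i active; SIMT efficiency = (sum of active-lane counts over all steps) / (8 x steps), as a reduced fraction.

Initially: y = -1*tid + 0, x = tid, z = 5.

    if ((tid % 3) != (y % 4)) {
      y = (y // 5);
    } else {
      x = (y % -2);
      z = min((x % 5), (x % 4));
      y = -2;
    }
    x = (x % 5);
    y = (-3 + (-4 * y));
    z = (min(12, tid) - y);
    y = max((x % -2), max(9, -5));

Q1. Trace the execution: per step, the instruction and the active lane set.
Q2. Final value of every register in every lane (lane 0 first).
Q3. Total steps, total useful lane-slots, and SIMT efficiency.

step 0: eval ((tid % 3) != (y % 4))  0xff
step 1: y <- (y // 5)                0x7a
step 2: x <- (y % -2)                0x85
step 3: z <- min((x % 5), (x % 4))   0x85
step 4: y <- -2                      0x85
step 5: x <- (x % 5)                 0xff
step 6: y <- (-3 + (-4 * y))         0xff
step 7: z <- (min(12, tid) - y)      0xff
step 8: y <- max((x % -2), max(9, -5)) 0xff

Answer: 9 steps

y: 9,9,9,9,9,9,9,9
x: 0,1,0,3,4,0,1,4
z: -5,0,-3,2,3,4,1,2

steps = 9; useful = 54; efficiency = 54/72 = 3/4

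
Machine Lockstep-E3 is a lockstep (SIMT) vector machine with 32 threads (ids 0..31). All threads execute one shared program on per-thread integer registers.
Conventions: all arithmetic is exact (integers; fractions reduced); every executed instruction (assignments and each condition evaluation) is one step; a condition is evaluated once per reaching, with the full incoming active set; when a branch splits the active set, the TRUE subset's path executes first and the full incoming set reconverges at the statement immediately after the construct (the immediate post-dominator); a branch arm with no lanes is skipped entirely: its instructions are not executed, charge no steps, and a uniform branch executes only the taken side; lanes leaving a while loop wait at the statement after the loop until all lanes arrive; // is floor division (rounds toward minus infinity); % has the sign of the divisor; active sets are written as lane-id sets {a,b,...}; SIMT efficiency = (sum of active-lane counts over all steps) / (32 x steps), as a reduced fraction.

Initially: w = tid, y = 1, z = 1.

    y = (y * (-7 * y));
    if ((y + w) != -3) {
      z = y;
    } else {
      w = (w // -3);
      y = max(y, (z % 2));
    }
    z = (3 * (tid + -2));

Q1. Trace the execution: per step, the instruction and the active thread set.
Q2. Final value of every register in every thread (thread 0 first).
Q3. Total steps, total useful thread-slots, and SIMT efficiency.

step 0: y <- (y * (-7 * y))          {0,1,2,3,4,5,6,7,8,9,10,11,12,13,14,15,16,17,18,19,20,21,22,23,24,25,26,27,28,29,30,31}
step 1: eval ((y + w) != -3)         {0,1,2,3,4,5,6,7,8,9,10,11,12,13,14,15,16,17,18,19,20,21,22,23,24,25,26,27,28,29,30,31}
step 2: z <- y                       {0,1,2,3,5,6,7,8,9,10,11,12,13,14,15,16,17,18,19,20,21,22,23,24,25,26,27,28,29,30,31}
step 3: w <- (w // -3)               {4}
step 4: y <- max(y, (z % 2))         {4}
step 5: z <- (3 * (tid + -2))        {0,1,2,3,4,5,6,7,8,9,10,11,12,13,14,15,16,17,18,19,20,21,22,23,24,25,26,27,28,29,30,31}

Answer: 6 steps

w: 0,1,2,3,-2,5,6,7,8,9,10,11,12,13,14,15,16,17,18,19,20,21,22,23,24,25,26,27,28,29,30,31
y: -7,-7,-7,-7,1,-7,-7,-7,-7,-7,-7,-7,-7,-7,-7,-7,-7,-7,-7,-7,-7,-7,-7,-7,-7,-7,-7,-7,-7,-7,-7,-7
z: -6,-3,0,3,6,9,12,15,18,21,24,27,30,33,36,39,42,45,48,51,54,57,60,63,66,69,72,75,78,81,84,87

steps = 6; useful = 129; efficiency = 129/192 = 43/64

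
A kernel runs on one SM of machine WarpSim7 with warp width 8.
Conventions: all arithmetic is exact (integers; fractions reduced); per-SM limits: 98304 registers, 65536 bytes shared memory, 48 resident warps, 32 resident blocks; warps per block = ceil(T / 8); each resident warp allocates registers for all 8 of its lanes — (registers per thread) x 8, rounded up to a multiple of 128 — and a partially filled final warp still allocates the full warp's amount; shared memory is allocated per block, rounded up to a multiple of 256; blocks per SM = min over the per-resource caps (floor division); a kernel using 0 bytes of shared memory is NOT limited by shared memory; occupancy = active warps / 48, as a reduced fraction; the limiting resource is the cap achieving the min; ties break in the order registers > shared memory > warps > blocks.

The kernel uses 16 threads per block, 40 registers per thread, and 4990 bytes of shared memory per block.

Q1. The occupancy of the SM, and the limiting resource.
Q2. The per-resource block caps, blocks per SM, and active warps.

Answer: occupancy 1/2, limited by shared memory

registers: 128 blocks
shared memory: 12 blocks
warps: 24 blocks
blocks: 32 blocks

Answer: 12 blocks, 24 active warps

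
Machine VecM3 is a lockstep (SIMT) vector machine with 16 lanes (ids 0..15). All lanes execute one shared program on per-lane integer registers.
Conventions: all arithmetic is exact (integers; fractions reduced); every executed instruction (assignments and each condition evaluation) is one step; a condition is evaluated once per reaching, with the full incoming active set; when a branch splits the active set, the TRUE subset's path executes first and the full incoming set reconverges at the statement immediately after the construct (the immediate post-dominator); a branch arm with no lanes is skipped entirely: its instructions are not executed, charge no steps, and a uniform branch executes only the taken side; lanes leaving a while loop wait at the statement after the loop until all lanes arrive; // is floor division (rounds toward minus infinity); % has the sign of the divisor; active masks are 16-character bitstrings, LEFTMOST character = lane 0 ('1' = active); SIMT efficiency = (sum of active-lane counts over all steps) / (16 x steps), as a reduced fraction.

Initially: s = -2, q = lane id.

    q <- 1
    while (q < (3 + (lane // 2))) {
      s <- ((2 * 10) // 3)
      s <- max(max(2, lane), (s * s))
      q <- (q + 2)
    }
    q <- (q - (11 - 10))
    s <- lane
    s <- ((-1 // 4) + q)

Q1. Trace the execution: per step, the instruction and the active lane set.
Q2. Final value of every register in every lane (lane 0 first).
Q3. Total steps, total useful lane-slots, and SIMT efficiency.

step 0: q <- 1                       1111111111111111
step 1: eval (q < (3 + (lane // 2))) 1111111111111111
step 2: s <- ((2 * 10) // 3)         1111111111111111
step 3: s <- max(max(2, lane), (s * s)) 1111111111111111
step 4: q <- (q + 2)                 1111111111111111
step 5: eval (q < (3 + (lane // 2))) 1111111111111111
step 6: s <- ((2 * 10) // 3)         0011111111111111
step 7: s <- max(max(2, lane), (s * s)) 0011111111111111
step 8: q <- (q + 2)                 0011111111111111
step 9: eval (q < (3 + (lane // 2))) 0011111111111111
step 10: s <- ((2 * 10) // 3)         0000001111111111
step 11: s <- max(max(2, lane), (s * s)) 0000001111111111
step 12: q <- (q + 2)                 0000001111111111
step 13: eval (q < (3 + (lane // 2))) 0000001111111111
step 14: s <- ((2 * 10) // 3)         0000000000111111
step 15: s <- max(max(2, lane), (s * s)) 0000000000111111
step 16: q <- (q + 2)                 0000000000111111
step 17: eval (q < (3 + (lane // 2))) 0000000000111111
step 18: s <- ((2 * 10) // 3)         0000000000000011
step 19: s <- max(max(2, lane), (s * s)) 0000000000000011
step 20: q <- (q + 2)                 0000000000000011
step 21: eval (q < (3 + (lane // 2))) 0000000000000011
step 22: q <- (q - (11 - 10))         1111111111111111
step 23: s <- lane                    1111111111111111
step 24: s <- ((-1 // 4) + q)         1111111111111111

Answer: 25 steps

s: 1,1,3,3,3,3,5,5,5,5,7,7,7,7,9,9
q: 2,2,4,4,4,4,6,6,6,6,8,8,8,8,10,10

steps = 25; useful = 272; efficiency = 272/400 = 17/25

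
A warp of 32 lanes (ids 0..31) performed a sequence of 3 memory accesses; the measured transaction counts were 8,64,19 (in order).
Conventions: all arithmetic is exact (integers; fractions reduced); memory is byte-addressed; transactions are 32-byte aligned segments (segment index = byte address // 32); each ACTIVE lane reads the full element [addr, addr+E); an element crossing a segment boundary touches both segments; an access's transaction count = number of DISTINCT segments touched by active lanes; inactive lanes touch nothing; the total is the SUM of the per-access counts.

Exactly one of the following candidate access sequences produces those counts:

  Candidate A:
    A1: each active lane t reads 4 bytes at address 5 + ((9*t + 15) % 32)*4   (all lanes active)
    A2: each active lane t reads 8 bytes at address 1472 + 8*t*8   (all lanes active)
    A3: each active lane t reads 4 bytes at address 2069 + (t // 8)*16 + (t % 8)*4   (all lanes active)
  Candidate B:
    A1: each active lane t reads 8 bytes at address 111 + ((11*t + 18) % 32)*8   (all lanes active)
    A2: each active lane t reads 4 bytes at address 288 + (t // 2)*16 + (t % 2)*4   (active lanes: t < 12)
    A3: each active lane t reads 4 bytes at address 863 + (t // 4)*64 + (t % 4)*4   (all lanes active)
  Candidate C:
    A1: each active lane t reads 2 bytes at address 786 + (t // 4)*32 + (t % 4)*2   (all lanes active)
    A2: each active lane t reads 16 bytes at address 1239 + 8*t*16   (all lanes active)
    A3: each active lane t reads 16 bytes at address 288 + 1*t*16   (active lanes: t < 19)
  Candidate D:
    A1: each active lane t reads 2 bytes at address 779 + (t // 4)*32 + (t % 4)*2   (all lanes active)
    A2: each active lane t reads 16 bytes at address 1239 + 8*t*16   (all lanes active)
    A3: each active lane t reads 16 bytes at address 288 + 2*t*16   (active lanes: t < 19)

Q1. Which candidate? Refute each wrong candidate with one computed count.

A: A1 gives 5 transactions, not 8
B: A1 gives 9 transactions, not 8
C: A3 gives 10 transactions, not 19
D: all counts match (8,64,19)

Answer: D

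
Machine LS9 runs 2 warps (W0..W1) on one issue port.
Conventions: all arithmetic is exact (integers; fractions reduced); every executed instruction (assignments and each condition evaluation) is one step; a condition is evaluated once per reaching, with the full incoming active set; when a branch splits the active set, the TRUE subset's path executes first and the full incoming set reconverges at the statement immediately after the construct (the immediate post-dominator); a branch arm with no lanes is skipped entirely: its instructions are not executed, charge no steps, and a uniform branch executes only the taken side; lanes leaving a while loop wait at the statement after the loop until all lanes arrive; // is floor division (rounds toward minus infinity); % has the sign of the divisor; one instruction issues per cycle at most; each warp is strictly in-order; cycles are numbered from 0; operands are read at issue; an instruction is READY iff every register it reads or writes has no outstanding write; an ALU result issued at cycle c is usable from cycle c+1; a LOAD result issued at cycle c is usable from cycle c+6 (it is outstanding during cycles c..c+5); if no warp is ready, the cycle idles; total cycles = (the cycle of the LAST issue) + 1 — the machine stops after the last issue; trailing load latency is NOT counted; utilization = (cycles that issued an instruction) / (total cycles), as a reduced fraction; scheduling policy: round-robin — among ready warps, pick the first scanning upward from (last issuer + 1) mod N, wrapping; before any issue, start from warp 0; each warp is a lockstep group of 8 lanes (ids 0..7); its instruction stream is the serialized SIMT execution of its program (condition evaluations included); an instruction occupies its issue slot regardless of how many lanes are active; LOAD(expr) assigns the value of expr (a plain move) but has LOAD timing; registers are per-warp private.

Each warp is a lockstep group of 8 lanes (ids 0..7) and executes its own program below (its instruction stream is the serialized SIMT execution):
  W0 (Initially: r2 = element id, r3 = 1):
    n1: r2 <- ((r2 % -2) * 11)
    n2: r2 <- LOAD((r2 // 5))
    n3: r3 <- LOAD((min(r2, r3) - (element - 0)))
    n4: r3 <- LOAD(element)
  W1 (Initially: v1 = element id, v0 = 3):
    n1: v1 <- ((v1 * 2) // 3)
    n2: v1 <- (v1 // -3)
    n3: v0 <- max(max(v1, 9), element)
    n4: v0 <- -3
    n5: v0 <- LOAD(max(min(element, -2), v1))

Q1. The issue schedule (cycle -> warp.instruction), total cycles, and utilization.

cycle 0: W0.I0
cycle 1: W1.I0
cycle 2: W0.I1
cycle 3: W1.I1
cycle 4: W1.I2
cycle 5: W1.I3
cycle 6: W1.I4
cycle 7: idle
cycle 8: W0.I2
cycle 9: idle
cycle 10: idle
cycle 11: idle
cycle 12: idle
cycle 13: idle
cycle 14: W0.I3

Answer: 15 cycles, utilization 3/5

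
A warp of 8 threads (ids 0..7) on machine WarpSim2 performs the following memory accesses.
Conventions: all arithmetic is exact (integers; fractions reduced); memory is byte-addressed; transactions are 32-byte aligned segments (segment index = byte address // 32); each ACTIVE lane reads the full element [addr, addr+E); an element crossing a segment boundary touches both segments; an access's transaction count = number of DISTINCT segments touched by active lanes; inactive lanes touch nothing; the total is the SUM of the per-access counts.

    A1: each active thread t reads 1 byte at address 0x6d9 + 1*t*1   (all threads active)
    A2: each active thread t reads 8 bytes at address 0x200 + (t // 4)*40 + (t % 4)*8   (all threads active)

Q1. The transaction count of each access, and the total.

A1: 2 transactions
A2: 3 transactions

Answer: 2,3; total 5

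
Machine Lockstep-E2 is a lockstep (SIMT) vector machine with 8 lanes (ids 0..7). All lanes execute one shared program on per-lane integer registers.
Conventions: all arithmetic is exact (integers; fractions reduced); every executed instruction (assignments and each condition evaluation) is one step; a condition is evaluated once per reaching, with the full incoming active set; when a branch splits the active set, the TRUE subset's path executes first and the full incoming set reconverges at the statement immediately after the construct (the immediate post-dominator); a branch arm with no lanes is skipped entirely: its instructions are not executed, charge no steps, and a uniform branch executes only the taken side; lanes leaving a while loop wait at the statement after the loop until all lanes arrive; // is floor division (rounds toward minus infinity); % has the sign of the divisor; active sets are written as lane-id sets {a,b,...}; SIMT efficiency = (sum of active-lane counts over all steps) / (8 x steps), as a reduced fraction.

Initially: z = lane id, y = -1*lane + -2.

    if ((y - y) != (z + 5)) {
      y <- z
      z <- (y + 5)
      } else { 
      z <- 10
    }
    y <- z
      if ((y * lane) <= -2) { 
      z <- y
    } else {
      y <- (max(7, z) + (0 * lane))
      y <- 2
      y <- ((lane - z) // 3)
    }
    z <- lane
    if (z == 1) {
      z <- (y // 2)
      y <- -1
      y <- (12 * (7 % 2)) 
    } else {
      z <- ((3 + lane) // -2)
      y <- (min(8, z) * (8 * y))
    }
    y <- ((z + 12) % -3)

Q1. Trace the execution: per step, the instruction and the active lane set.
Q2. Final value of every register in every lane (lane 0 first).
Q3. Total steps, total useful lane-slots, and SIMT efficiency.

step 0: eval ((y - y) != (z + 5))    {0,1,2,3,4,5,6,7}
step 1: y <- z                       {0,1,2,3,4,5,6,7}
step 2: z <- (y + 5)                 {0,1,2,3,4,5,6,7}
step 3: y <- z                       {0,1,2,3,4,5,6,7}
step 4: eval ((y * lane) <= -2)      {0,1,2,3,4,5,6,7}
step 5: y <- (max(7, z) + (0 * lane)) {0,1,2,3,4,5,6,7}
step 6: y <- 2                       {0,1,2,3,4,5,6,7}
step 7: y <- ((lane - z) // 3)       {0,1,2,3,4,5,6,7}
step 8: z <- lane                    {0,1,2,3,4,5,6,7}
step 9: eval (z == 1)                {0,1,2,3,4,5,6,7}
step 10: z <- (y // 2)                {1}
step 11: y <- -1                      {1}
step 12: y <- (12 * (7 % 2))          {1}
step 13: z <- ((3 + lane) // -2)      {0,2,3,4,5,6,7}
step 14: y <- (min(8, z) * (8 * y))   {0,2,3,4,5,6,7}
step 15: y <- ((z + 12) % -3)         {0,1,2,3,4,5,6,7}

Answer: 16 steps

z: -2,-1,-3,-3,-4,-4,-5,-5
y: -2,-1,0,0,-1,-1,-2,-2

steps = 16; useful = 105; efficiency = 105/128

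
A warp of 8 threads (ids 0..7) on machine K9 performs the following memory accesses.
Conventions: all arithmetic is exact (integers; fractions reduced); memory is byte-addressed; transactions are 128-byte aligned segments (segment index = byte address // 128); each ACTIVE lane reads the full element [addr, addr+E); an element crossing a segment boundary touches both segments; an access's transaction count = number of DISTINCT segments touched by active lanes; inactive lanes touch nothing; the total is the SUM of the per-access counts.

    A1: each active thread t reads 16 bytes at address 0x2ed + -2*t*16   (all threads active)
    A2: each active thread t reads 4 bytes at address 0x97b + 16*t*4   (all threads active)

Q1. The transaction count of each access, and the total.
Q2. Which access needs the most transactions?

A1: 2 transactions
A2: 5 transactions

Answer: 2,5; total 7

Answer: A2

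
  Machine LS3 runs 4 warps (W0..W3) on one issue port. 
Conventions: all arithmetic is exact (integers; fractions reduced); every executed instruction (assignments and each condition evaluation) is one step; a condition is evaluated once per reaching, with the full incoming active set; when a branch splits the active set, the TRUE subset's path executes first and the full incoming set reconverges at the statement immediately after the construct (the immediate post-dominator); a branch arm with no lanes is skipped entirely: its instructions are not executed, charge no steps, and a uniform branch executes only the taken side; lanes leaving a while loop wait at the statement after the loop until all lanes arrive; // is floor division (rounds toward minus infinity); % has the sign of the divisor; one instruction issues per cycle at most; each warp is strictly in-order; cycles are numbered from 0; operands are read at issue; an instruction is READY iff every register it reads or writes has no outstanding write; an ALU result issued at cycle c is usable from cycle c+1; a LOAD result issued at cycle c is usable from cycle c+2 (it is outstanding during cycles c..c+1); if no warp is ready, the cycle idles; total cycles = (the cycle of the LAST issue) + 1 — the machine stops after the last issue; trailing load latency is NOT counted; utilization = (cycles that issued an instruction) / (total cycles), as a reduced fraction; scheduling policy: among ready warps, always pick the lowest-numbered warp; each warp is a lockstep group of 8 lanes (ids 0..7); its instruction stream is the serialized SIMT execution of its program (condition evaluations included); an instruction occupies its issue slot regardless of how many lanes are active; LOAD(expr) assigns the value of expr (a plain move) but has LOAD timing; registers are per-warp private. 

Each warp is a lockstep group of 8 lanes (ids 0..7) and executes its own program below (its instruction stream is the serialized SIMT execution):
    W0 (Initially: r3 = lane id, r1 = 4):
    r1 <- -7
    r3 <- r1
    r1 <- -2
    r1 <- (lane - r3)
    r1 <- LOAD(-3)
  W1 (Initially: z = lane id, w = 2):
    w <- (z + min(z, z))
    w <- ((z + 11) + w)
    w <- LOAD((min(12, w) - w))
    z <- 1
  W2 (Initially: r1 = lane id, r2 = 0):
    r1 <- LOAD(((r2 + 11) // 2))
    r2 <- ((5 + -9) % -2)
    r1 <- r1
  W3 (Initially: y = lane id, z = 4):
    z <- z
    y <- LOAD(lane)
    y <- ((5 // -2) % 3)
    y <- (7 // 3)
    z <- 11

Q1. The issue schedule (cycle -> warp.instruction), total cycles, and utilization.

cycle 0: W0.I0
cycle 1: W0.I1
cycle 2: W0.I2
cycle 3: W0.I3
cycle 4: W0.I4
cycle 5: W1.I0
cycle 6: W1.I1
cycle 7: W1.I2
cycle 8: W1.I3
cycle 9: W2.I0
cycle 10: W2.I1
cycle 11: W2.I2
cycle 12: W3.I0
cycle 13: W3.I1
cycle 14: idle
cycle 15: W3.I2
cycle 16: W3.I3
cycle 17: W3.I4

Answer: 18 cycles, utilization 17/18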